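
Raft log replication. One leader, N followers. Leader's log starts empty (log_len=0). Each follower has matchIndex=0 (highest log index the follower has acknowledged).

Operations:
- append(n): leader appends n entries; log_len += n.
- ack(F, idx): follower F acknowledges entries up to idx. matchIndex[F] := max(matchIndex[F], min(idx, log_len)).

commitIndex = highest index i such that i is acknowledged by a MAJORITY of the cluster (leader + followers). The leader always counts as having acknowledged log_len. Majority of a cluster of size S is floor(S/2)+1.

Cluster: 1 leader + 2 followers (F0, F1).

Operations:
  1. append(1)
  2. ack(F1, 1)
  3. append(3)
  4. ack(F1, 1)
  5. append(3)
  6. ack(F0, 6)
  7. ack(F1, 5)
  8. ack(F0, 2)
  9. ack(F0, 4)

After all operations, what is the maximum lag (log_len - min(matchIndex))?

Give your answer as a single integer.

Answer: 2

Derivation:
Op 1: append 1 -> log_len=1
Op 2: F1 acks idx 1 -> match: F0=0 F1=1; commitIndex=1
Op 3: append 3 -> log_len=4
Op 4: F1 acks idx 1 -> match: F0=0 F1=1; commitIndex=1
Op 5: append 3 -> log_len=7
Op 6: F0 acks idx 6 -> match: F0=6 F1=1; commitIndex=6
Op 7: F1 acks idx 5 -> match: F0=6 F1=5; commitIndex=6
Op 8: F0 acks idx 2 -> match: F0=6 F1=5; commitIndex=6
Op 9: F0 acks idx 4 -> match: F0=6 F1=5; commitIndex=6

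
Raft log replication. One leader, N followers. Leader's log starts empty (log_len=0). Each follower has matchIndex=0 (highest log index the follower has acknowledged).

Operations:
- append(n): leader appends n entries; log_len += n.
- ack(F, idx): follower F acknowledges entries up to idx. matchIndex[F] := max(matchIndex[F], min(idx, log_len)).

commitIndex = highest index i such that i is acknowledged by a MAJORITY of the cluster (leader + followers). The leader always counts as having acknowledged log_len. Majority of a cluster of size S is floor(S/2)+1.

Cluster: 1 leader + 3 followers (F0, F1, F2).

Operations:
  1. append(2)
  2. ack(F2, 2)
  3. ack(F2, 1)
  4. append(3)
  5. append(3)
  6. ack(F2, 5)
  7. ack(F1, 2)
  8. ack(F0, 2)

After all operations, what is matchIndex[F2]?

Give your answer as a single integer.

Op 1: append 2 -> log_len=2
Op 2: F2 acks idx 2 -> match: F0=0 F1=0 F2=2; commitIndex=0
Op 3: F2 acks idx 1 -> match: F0=0 F1=0 F2=2; commitIndex=0
Op 4: append 3 -> log_len=5
Op 5: append 3 -> log_len=8
Op 6: F2 acks idx 5 -> match: F0=0 F1=0 F2=5; commitIndex=0
Op 7: F1 acks idx 2 -> match: F0=0 F1=2 F2=5; commitIndex=2
Op 8: F0 acks idx 2 -> match: F0=2 F1=2 F2=5; commitIndex=2

Answer: 5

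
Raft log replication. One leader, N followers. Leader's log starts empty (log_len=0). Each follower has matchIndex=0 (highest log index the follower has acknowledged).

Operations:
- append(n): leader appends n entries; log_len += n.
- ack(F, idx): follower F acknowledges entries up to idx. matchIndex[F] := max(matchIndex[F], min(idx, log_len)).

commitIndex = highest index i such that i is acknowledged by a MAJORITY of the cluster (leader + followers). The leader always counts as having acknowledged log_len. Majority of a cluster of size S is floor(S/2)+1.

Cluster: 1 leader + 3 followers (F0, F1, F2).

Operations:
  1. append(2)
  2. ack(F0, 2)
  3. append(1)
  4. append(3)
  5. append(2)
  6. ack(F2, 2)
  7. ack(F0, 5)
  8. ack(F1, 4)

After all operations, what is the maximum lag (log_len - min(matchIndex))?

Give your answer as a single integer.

Answer: 6

Derivation:
Op 1: append 2 -> log_len=2
Op 2: F0 acks idx 2 -> match: F0=2 F1=0 F2=0; commitIndex=0
Op 3: append 1 -> log_len=3
Op 4: append 3 -> log_len=6
Op 5: append 2 -> log_len=8
Op 6: F2 acks idx 2 -> match: F0=2 F1=0 F2=2; commitIndex=2
Op 7: F0 acks idx 5 -> match: F0=5 F1=0 F2=2; commitIndex=2
Op 8: F1 acks idx 4 -> match: F0=5 F1=4 F2=2; commitIndex=4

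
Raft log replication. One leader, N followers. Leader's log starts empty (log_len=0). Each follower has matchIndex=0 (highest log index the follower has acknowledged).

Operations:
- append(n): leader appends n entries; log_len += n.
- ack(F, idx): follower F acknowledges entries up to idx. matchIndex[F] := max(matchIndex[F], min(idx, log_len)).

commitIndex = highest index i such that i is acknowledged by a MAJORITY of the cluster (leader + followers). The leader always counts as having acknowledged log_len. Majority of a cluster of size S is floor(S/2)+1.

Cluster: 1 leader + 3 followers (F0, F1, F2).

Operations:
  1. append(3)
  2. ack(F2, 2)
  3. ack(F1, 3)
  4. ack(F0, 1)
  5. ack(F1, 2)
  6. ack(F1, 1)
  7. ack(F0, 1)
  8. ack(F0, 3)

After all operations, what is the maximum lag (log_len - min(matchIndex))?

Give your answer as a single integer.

Answer: 1

Derivation:
Op 1: append 3 -> log_len=3
Op 2: F2 acks idx 2 -> match: F0=0 F1=0 F2=2; commitIndex=0
Op 3: F1 acks idx 3 -> match: F0=0 F1=3 F2=2; commitIndex=2
Op 4: F0 acks idx 1 -> match: F0=1 F1=3 F2=2; commitIndex=2
Op 5: F1 acks idx 2 -> match: F0=1 F1=3 F2=2; commitIndex=2
Op 6: F1 acks idx 1 -> match: F0=1 F1=3 F2=2; commitIndex=2
Op 7: F0 acks idx 1 -> match: F0=1 F1=3 F2=2; commitIndex=2
Op 8: F0 acks idx 3 -> match: F0=3 F1=3 F2=2; commitIndex=3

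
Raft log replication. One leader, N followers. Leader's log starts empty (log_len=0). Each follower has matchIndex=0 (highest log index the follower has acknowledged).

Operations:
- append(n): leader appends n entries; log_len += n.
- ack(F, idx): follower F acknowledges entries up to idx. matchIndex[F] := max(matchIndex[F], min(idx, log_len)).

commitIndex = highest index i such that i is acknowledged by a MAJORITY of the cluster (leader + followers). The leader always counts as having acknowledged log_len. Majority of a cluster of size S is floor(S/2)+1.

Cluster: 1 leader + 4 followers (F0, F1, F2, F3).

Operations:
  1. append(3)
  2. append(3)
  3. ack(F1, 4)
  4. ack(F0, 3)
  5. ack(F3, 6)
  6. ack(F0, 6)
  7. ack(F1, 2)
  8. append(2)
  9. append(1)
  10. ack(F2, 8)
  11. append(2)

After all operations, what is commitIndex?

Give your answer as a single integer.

Answer: 6

Derivation:
Op 1: append 3 -> log_len=3
Op 2: append 3 -> log_len=6
Op 3: F1 acks idx 4 -> match: F0=0 F1=4 F2=0 F3=0; commitIndex=0
Op 4: F0 acks idx 3 -> match: F0=3 F1=4 F2=0 F3=0; commitIndex=3
Op 5: F3 acks idx 6 -> match: F0=3 F1=4 F2=0 F3=6; commitIndex=4
Op 6: F0 acks idx 6 -> match: F0=6 F1=4 F2=0 F3=6; commitIndex=6
Op 7: F1 acks idx 2 -> match: F0=6 F1=4 F2=0 F3=6; commitIndex=6
Op 8: append 2 -> log_len=8
Op 9: append 1 -> log_len=9
Op 10: F2 acks idx 8 -> match: F0=6 F1=4 F2=8 F3=6; commitIndex=6
Op 11: append 2 -> log_len=11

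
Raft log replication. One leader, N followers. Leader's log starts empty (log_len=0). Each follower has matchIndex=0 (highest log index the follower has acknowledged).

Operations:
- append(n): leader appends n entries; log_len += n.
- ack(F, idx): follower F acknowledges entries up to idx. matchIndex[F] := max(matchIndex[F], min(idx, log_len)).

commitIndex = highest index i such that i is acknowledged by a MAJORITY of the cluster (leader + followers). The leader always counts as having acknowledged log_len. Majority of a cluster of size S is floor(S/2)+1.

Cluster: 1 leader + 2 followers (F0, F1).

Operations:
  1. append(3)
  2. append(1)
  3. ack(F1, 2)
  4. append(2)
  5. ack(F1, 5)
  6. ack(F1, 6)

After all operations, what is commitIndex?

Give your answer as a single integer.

Op 1: append 3 -> log_len=3
Op 2: append 1 -> log_len=4
Op 3: F1 acks idx 2 -> match: F0=0 F1=2; commitIndex=2
Op 4: append 2 -> log_len=6
Op 5: F1 acks idx 5 -> match: F0=0 F1=5; commitIndex=5
Op 6: F1 acks idx 6 -> match: F0=0 F1=6; commitIndex=6

Answer: 6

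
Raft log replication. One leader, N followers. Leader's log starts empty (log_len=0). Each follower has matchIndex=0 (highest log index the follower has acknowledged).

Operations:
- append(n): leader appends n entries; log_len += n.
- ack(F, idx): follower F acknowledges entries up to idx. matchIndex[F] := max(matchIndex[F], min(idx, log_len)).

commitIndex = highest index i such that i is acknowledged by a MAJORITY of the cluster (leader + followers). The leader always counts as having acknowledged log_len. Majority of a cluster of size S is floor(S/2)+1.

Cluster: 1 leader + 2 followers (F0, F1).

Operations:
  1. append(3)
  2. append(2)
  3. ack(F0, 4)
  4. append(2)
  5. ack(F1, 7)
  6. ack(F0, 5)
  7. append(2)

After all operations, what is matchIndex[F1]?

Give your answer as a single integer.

Op 1: append 3 -> log_len=3
Op 2: append 2 -> log_len=5
Op 3: F0 acks idx 4 -> match: F0=4 F1=0; commitIndex=4
Op 4: append 2 -> log_len=7
Op 5: F1 acks idx 7 -> match: F0=4 F1=7; commitIndex=7
Op 6: F0 acks idx 5 -> match: F0=5 F1=7; commitIndex=7
Op 7: append 2 -> log_len=9

Answer: 7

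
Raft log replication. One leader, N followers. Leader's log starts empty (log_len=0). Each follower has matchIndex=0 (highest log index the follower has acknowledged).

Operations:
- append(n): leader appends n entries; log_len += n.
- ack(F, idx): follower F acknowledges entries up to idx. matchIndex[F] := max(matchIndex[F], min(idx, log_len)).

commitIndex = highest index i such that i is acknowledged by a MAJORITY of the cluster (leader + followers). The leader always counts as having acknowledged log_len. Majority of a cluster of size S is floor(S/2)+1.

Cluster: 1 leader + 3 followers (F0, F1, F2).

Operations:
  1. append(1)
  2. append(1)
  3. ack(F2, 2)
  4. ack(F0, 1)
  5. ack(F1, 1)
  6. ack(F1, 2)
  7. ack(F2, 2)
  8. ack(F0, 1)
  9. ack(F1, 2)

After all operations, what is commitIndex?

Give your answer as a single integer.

Answer: 2

Derivation:
Op 1: append 1 -> log_len=1
Op 2: append 1 -> log_len=2
Op 3: F2 acks idx 2 -> match: F0=0 F1=0 F2=2; commitIndex=0
Op 4: F0 acks idx 1 -> match: F0=1 F1=0 F2=2; commitIndex=1
Op 5: F1 acks idx 1 -> match: F0=1 F1=1 F2=2; commitIndex=1
Op 6: F1 acks idx 2 -> match: F0=1 F1=2 F2=2; commitIndex=2
Op 7: F2 acks idx 2 -> match: F0=1 F1=2 F2=2; commitIndex=2
Op 8: F0 acks idx 1 -> match: F0=1 F1=2 F2=2; commitIndex=2
Op 9: F1 acks idx 2 -> match: F0=1 F1=2 F2=2; commitIndex=2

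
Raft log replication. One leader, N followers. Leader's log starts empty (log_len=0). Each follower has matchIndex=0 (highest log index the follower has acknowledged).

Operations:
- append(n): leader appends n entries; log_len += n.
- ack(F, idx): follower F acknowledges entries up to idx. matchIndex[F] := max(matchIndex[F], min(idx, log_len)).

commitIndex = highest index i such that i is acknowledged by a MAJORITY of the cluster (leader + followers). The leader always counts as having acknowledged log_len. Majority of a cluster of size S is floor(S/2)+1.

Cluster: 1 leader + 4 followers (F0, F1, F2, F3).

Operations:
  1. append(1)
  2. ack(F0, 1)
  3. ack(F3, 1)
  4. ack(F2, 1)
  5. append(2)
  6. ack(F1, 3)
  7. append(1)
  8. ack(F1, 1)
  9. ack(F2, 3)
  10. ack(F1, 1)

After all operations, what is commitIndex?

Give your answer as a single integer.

Op 1: append 1 -> log_len=1
Op 2: F0 acks idx 1 -> match: F0=1 F1=0 F2=0 F3=0; commitIndex=0
Op 3: F3 acks idx 1 -> match: F0=1 F1=0 F2=0 F3=1; commitIndex=1
Op 4: F2 acks idx 1 -> match: F0=1 F1=0 F2=1 F3=1; commitIndex=1
Op 5: append 2 -> log_len=3
Op 6: F1 acks idx 3 -> match: F0=1 F1=3 F2=1 F3=1; commitIndex=1
Op 7: append 1 -> log_len=4
Op 8: F1 acks idx 1 -> match: F0=1 F1=3 F2=1 F3=1; commitIndex=1
Op 9: F2 acks idx 3 -> match: F0=1 F1=3 F2=3 F3=1; commitIndex=3
Op 10: F1 acks idx 1 -> match: F0=1 F1=3 F2=3 F3=1; commitIndex=3

Answer: 3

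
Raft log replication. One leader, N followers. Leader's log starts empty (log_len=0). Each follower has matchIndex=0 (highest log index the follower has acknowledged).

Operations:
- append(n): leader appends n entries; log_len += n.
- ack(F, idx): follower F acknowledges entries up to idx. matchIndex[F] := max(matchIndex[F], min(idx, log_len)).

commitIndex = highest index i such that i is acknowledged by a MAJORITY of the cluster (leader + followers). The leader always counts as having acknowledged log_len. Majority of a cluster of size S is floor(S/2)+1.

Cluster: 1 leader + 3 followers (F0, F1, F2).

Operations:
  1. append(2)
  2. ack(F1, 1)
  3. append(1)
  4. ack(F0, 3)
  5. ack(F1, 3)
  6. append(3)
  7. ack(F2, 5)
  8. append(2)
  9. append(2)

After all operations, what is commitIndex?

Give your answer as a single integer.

Op 1: append 2 -> log_len=2
Op 2: F1 acks idx 1 -> match: F0=0 F1=1 F2=0; commitIndex=0
Op 3: append 1 -> log_len=3
Op 4: F0 acks idx 3 -> match: F0=3 F1=1 F2=0; commitIndex=1
Op 5: F1 acks idx 3 -> match: F0=3 F1=3 F2=0; commitIndex=3
Op 6: append 3 -> log_len=6
Op 7: F2 acks idx 5 -> match: F0=3 F1=3 F2=5; commitIndex=3
Op 8: append 2 -> log_len=8
Op 9: append 2 -> log_len=10

Answer: 3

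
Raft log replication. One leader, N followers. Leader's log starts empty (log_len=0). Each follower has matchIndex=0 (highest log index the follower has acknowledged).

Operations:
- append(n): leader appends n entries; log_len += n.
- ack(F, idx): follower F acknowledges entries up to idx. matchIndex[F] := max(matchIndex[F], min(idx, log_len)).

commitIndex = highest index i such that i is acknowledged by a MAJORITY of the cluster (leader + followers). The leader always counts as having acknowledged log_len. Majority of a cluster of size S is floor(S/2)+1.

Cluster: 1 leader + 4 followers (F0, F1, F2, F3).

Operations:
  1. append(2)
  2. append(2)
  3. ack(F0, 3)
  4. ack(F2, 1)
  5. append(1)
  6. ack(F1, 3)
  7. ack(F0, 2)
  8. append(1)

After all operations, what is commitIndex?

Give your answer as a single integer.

Op 1: append 2 -> log_len=2
Op 2: append 2 -> log_len=4
Op 3: F0 acks idx 3 -> match: F0=3 F1=0 F2=0 F3=0; commitIndex=0
Op 4: F2 acks idx 1 -> match: F0=3 F1=0 F2=1 F3=0; commitIndex=1
Op 5: append 1 -> log_len=5
Op 6: F1 acks idx 3 -> match: F0=3 F1=3 F2=1 F3=0; commitIndex=3
Op 7: F0 acks idx 2 -> match: F0=3 F1=3 F2=1 F3=0; commitIndex=3
Op 8: append 1 -> log_len=6

Answer: 3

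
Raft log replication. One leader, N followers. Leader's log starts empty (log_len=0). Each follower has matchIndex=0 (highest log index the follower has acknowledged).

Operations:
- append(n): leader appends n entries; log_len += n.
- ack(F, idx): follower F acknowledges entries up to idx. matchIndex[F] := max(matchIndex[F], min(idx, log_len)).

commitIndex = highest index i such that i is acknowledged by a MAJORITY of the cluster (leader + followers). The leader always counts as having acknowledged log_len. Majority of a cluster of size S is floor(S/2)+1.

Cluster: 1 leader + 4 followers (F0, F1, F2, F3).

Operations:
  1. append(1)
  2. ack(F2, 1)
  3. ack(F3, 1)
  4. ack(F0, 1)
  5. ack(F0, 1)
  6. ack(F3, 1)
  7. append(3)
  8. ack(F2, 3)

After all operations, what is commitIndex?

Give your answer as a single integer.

Answer: 1

Derivation:
Op 1: append 1 -> log_len=1
Op 2: F2 acks idx 1 -> match: F0=0 F1=0 F2=1 F3=0; commitIndex=0
Op 3: F3 acks idx 1 -> match: F0=0 F1=0 F2=1 F3=1; commitIndex=1
Op 4: F0 acks idx 1 -> match: F0=1 F1=0 F2=1 F3=1; commitIndex=1
Op 5: F0 acks idx 1 -> match: F0=1 F1=0 F2=1 F3=1; commitIndex=1
Op 6: F3 acks idx 1 -> match: F0=1 F1=0 F2=1 F3=1; commitIndex=1
Op 7: append 3 -> log_len=4
Op 8: F2 acks idx 3 -> match: F0=1 F1=0 F2=3 F3=1; commitIndex=1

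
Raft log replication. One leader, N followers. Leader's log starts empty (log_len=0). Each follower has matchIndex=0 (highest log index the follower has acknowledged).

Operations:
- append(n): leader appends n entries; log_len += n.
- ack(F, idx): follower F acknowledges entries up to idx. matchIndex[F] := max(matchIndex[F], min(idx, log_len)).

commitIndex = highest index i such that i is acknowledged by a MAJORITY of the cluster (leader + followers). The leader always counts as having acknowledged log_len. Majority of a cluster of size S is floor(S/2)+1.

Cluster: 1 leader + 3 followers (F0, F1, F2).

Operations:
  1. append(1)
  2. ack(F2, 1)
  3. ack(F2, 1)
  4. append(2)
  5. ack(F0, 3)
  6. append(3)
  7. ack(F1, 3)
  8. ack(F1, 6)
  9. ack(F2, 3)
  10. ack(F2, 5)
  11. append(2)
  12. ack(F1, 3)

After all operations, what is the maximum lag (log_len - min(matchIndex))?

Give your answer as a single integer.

Answer: 5

Derivation:
Op 1: append 1 -> log_len=1
Op 2: F2 acks idx 1 -> match: F0=0 F1=0 F2=1; commitIndex=0
Op 3: F2 acks idx 1 -> match: F0=0 F1=0 F2=1; commitIndex=0
Op 4: append 2 -> log_len=3
Op 5: F0 acks idx 3 -> match: F0=3 F1=0 F2=1; commitIndex=1
Op 6: append 3 -> log_len=6
Op 7: F1 acks idx 3 -> match: F0=3 F1=3 F2=1; commitIndex=3
Op 8: F1 acks idx 6 -> match: F0=3 F1=6 F2=1; commitIndex=3
Op 9: F2 acks idx 3 -> match: F0=3 F1=6 F2=3; commitIndex=3
Op 10: F2 acks idx 5 -> match: F0=3 F1=6 F2=5; commitIndex=5
Op 11: append 2 -> log_len=8
Op 12: F1 acks idx 3 -> match: F0=3 F1=6 F2=5; commitIndex=5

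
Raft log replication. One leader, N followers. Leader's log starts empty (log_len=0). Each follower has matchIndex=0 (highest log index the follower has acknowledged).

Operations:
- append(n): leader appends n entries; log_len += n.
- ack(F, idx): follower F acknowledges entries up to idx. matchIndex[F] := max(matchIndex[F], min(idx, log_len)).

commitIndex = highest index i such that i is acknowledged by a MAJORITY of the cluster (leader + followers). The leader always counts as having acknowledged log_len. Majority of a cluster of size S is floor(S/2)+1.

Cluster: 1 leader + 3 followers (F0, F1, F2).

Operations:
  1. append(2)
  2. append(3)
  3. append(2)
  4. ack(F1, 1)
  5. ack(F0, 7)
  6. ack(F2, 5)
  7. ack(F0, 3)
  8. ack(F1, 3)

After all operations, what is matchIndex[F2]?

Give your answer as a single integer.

Op 1: append 2 -> log_len=2
Op 2: append 3 -> log_len=5
Op 3: append 2 -> log_len=7
Op 4: F1 acks idx 1 -> match: F0=0 F1=1 F2=0; commitIndex=0
Op 5: F0 acks idx 7 -> match: F0=7 F1=1 F2=0; commitIndex=1
Op 6: F2 acks idx 5 -> match: F0=7 F1=1 F2=5; commitIndex=5
Op 7: F0 acks idx 3 -> match: F0=7 F1=1 F2=5; commitIndex=5
Op 8: F1 acks idx 3 -> match: F0=7 F1=3 F2=5; commitIndex=5

Answer: 5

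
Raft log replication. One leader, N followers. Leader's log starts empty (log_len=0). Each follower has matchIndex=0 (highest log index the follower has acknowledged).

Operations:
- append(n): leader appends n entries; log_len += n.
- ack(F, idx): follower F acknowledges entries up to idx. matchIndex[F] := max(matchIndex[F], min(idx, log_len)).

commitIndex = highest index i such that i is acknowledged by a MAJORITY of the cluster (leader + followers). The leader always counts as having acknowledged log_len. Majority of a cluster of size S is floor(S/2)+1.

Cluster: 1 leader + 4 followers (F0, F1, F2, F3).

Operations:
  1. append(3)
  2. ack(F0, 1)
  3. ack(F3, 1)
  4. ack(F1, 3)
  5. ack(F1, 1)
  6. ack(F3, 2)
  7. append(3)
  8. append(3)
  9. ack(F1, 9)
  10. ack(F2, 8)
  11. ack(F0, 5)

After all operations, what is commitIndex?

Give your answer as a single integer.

Op 1: append 3 -> log_len=3
Op 2: F0 acks idx 1 -> match: F0=1 F1=0 F2=0 F3=0; commitIndex=0
Op 3: F3 acks idx 1 -> match: F0=1 F1=0 F2=0 F3=1; commitIndex=1
Op 4: F1 acks idx 3 -> match: F0=1 F1=3 F2=0 F3=1; commitIndex=1
Op 5: F1 acks idx 1 -> match: F0=1 F1=3 F2=0 F3=1; commitIndex=1
Op 6: F3 acks idx 2 -> match: F0=1 F1=3 F2=0 F3=2; commitIndex=2
Op 7: append 3 -> log_len=6
Op 8: append 3 -> log_len=9
Op 9: F1 acks idx 9 -> match: F0=1 F1=9 F2=0 F3=2; commitIndex=2
Op 10: F2 acks idx 8 -> match: F0=1 F1=9 F2=8 F3=2; commitIndex=8
Op 11: F0 acks idx 5 -> match: F0=5 F1=9 F2=8 F3=2; commitIndex=8

Answer: 8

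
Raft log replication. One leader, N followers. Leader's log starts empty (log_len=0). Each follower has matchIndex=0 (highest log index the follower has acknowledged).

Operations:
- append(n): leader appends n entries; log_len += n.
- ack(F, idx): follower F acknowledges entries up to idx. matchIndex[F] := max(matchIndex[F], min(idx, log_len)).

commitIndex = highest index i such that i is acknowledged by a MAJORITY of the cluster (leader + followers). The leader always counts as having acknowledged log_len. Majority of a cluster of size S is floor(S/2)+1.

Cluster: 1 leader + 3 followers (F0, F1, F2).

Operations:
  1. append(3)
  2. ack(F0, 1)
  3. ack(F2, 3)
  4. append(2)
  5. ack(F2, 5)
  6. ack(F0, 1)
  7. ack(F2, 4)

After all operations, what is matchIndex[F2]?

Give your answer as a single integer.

Answer: 5

Derivation:
Op 1: append 3 -> log_len=3
Op 2: F0 acks idx 1 -> match: F0=1 F1=0 F2=0; commitIndex=0
Op 3: F2 acks idx 3 -> match: F0=1 F1=0 F2=3; commitIndex=1
Op 4: append 2 -> log_len=5
Op 5: F2 acks idx 5 -> match: F0=1 F1=0 F2=5; commitIndex=1
Op 6: F0 acks idx 1 -> match: F0=1 F1=0 F2=5; commitIndex=1
Op 7: F2 acks idx 4 -> match: F0=1 F1=0 F2=5; commitIndex=1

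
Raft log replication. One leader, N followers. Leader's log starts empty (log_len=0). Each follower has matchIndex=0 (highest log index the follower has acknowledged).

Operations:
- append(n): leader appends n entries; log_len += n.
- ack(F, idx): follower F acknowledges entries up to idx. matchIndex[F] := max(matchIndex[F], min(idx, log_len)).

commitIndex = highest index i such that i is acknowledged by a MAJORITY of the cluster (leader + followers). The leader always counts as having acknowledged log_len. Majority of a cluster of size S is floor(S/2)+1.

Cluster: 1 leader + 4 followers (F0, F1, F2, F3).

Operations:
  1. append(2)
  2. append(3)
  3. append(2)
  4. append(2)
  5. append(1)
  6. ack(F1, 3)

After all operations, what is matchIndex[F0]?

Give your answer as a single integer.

Answer: 0

Derivation:
Op 1: append 2 -> log_len=2
Op 2: append 3 -> log_len=5
Op 3: append 2 -> log_len=7
Op 4: append 2 -> log_len=9
Op 5: append 1 -> log_len=10
Op 6: F1 acks idx 3 -> match: F0=0 F1=3 F2=0 F3=0; commitIndex=0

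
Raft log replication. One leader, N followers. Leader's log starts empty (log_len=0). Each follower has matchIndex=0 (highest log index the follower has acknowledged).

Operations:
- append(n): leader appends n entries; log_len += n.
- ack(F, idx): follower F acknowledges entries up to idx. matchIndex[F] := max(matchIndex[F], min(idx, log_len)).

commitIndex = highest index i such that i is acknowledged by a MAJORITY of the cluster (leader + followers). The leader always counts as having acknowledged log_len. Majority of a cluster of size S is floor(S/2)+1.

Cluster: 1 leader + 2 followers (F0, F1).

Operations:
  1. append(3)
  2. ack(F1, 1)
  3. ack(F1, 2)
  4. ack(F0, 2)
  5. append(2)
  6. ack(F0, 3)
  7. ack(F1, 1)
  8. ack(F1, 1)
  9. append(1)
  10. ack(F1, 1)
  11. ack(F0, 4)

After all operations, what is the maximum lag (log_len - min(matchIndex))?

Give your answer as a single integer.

Op 1: append 3 -> log_len=3
Op 2: F1 acks idx 1 -> match: F0=0 F1=1; commitIndex=1
Op 3: F1 acks idx 2 -> match: F0=0 F1=2; commitIndex=2
Op 4: F0 acks idx 2 -> match: F0=2 F1=2; commitIndex=2
Op 5: append 2 -> log_len=5
Op 6: F0 acks idx 3 -> match: F0=3 F1=2; commitIndex=3
Op 7: F1 acks idx 1 -> match: F0=3 F1=2; commitIndex=3
Op 8: F1 acks idx 1 -> match: F0=3 F1=2; commitIndex=3
Op 9: append 1 -> log_len=6
Op 10: F1 acks idx 1 -> match: F0=3 F1=2; commitIndex=3
Op 11: F0 acks idx 4 -> match: F0=4 F1=2; commitIndex=4

Answer: 4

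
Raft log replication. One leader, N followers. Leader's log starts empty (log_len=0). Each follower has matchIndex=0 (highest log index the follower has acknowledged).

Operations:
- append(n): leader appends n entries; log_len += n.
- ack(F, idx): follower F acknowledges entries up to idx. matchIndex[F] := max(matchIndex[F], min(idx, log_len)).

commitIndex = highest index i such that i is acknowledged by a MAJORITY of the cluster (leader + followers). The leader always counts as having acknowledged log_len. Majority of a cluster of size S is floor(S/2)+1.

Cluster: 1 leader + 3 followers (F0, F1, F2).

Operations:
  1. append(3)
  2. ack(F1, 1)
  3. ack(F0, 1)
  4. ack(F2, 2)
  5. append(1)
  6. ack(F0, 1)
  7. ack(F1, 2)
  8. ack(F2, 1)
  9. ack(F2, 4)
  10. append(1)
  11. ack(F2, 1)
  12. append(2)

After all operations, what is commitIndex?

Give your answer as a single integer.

Answer: 2

Derivation:
Op 1: append 3 -> log_len=3
Op 2: F1 acks idx 1 -> match: F0=0 F1=1 F2=0; commitIndex=0
Op 3: F0 acks idx 1 -> match: F0=1 F1=1 F2=0; commitIndex=1
Op 4: F2 acks idx 2 -> match: F0=1 F1=1 F2=2; commitIndex=1
Op 5: append 1 -> log_len=4
Op 6: F0 acks idx 1 -> match: F0=1 F1=1 F2=2; commitIndex=1
Op 7: F1 acks idx 2 -> match: F0=1 F1=2 F2=2; commitIndex=2
Op 8: F2 acks idx 1 -> match: F0=1 F1=2 F2=2; commitIndex=2
Op 9: F2 acks idx 4 -> match: F0=1 F1=2 F2=4; commitIndex=2
Op 10: append 1 -> log_len=5
Op 11: F2 acks idx 1 -> match: F0=1 F1=2 F2=4; commitIndex=2
Op 12: append 2 -> log_len=7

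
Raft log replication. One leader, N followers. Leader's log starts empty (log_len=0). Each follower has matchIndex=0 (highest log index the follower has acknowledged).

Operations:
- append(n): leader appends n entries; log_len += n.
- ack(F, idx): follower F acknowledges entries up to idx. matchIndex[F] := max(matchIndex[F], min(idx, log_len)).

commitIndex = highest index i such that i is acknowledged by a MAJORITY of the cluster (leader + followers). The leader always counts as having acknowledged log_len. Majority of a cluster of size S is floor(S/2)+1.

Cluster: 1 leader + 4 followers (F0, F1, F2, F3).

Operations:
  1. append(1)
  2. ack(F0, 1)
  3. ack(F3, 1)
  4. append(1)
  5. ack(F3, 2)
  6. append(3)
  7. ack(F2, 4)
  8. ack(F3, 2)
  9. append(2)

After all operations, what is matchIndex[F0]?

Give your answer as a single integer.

Op 1: append 1 -> log_len=1
Op 2: F0 acks idx 1 -> match: F0=1 F1=0 F2=0 F3=0; commitIndex=0
Op 3: F3 acks idx 1 -> match: F0=1 F1=0 F2=0 F3=1; commitIndex=1
Op 4: append 1 -> log_len=2
Op 5: F3 acks idx 2 -> match: F0=1 F1=0 F2=0 F3=2; commitIndex=1
Op 6: append 3 -> log_len=5
Op 7: F2 acks idx 4 -> match: F0=1 F1=0 F2=4 F3=2; commitIndex=2
Op 8: F3 acks idx 2 -> match: F0=1 F1=0 F2=4 F3=2; commitIndex=2
Op 9: append 2 -> log_len=7

Answer: 1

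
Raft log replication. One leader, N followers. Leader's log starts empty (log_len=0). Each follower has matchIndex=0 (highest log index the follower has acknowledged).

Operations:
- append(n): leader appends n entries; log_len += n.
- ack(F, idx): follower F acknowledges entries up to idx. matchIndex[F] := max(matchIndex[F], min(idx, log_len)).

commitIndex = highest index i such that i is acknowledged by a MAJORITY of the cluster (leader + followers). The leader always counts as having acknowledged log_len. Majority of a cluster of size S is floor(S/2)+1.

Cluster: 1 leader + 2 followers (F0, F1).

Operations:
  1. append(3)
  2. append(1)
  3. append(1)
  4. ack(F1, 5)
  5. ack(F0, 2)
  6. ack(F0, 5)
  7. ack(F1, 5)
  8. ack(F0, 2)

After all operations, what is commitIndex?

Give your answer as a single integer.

Op 1: append 3 -> log_len=3
Op 2: append 1 -> log_len=4
Op 3: append 1 -> log_len=5
Op 4: F1 acks idx 5 -> match: F0=0 F1=5; commitIndex=5
Op 5: F0 acks idx 2 -> match: F0=2 F1=5; commitIndex=5
Op 6: F0 acks idx 5 -> match: F0=5 F1=5; commitIndex=5
Op 7: F1 acks idx 5 -> match: F0=5 F1=5; commitIndex=5
Op 8: F0 acks idx 2 -> match: F0=5 F1=5; commitIndex=5

Answer: 5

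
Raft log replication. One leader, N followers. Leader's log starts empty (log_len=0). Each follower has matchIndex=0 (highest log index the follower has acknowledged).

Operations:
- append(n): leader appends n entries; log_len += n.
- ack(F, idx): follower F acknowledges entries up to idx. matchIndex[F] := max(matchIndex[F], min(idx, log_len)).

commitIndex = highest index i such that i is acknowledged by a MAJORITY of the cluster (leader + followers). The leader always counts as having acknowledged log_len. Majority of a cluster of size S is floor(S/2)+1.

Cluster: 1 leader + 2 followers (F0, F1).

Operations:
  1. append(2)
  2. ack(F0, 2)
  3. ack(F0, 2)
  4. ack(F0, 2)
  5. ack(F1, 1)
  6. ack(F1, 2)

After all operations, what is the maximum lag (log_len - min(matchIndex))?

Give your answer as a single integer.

Op 1: append 2 -> log_len=2
Op 2: F0 acks idx 2 -> match: F0=2 F1=0; commitIndex=2
Op 3: F0 acks idx 2 -> match: F0=2 F1=0; commitIndex=2
Op 4: F0 acks idx 2 -> match: F0=2 F1=0; commitIndex=2
Op 5: F1 acks idx 1 -> match: F0=2 F1=1; commitIndex=2
Op 6: F1 acks idx 2 -> match: F0=2 F1=2; commitIndex=2

Answer: 0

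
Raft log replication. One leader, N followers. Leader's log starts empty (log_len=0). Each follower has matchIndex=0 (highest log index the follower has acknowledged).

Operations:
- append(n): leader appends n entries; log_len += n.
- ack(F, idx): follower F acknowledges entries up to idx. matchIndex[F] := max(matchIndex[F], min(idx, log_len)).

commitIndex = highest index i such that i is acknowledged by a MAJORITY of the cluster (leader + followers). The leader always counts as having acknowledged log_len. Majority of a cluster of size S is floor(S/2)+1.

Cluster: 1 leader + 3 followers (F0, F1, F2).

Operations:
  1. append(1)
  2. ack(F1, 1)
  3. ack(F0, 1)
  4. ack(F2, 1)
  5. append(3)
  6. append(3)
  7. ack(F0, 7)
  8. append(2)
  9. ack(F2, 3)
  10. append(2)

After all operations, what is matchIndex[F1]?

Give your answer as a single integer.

Answer: 1

Derivation:
Op 1: append 1 -> log_len=1
Op 2: F1 acks idx 1 -> match: F0=0 F1=1 F2=0; commitIndex=0
Op 3: F0 acks idx 1 -> match: F0=1 F1=1 F2=0; commitIndex=1
Op 4: F2 acks idx 1 -> match: F0=1 F1=1 F2=1; commitIndex=1
Op 5: append 3 -> log_len=4
Op 6: append 3 -> log_len=7
Op 7: F0 acks idx 7 -> match: F0=7 F1=1 F2=1; commitIndex=1
Op 8: append 2 -> log_len=9
Op 9: F2 acks idx 3 -> match: F0=7 F1=1 F2=3; commitIndex=3
Op 10: append 2 -> log_len=11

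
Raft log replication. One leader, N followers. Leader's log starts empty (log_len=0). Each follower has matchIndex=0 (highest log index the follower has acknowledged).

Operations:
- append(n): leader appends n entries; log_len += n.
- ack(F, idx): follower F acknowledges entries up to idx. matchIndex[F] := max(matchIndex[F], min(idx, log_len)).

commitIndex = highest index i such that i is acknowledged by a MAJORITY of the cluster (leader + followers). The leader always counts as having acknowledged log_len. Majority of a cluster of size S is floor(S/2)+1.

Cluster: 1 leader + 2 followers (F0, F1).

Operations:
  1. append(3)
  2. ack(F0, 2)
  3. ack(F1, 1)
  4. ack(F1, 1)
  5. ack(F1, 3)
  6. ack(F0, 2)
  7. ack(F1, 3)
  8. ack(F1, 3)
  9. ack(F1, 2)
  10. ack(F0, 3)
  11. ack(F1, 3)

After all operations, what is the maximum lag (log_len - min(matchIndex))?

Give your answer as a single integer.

Op 1: append 3 -> log_len=3
Op 2: F0 acks idx 2 -> match: F0=2 F1=0; commitIndex=2
Op 3: F1 acks idx 1 -> match: F0=2 F1=1; commitIndex=2
Op 4: F1 acks idx 1 -> match: F0=2 F1=1; commitIndex=2
Op 5: F1 acks idx 3 -> match: F0=2 F1=3; commitIndex=3
Op 6: F0 acks idx 2 -> match: F0=2 F1=3; commitIndex=3
Op 7: F1 acks idx 3 -> match: F0=2 F1=3; commitIndex=3
Op 8: F1 acks idx 3 -> match: F0=2 F1=3; commitIndex=3
Op 9: F1 acks idx 2 -> match: F0=2 F1=3; commitIndex=3
Op 10: F0 acks idx 3 -> match: F0=3 F1=3; commitIndex=3
Op 11: F1 acks idx 3 -> match: F0=3 F1=3; commitIndex=3

Answer: 0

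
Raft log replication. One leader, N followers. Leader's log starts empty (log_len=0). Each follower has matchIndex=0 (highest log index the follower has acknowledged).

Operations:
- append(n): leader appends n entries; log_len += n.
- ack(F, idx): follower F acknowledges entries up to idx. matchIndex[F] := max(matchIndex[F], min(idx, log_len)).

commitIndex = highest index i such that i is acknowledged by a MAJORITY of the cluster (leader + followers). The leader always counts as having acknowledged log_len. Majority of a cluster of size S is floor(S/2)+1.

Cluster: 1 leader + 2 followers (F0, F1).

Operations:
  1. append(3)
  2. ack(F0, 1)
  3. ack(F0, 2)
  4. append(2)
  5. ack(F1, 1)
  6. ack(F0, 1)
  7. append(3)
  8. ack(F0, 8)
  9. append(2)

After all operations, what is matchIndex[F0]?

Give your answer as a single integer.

Answer: 8

Derivation:
Op 1: append 3 -> log_len=3
Op 2: F0 acks idx 1 -> match: F0=1 F1=0; commitIndex=1
Op 3: F0 acks idx 2 -> match: F0=2 F1=0; commitIndex=2
Op 4: append 2 -> log_len=5
Op 5: F1 acks idx 1 -> match: F0=2 F1=1; commitIndex=2
Op 6: F0 acks idx 1 -> match: F0=2 F1=1; commitIndex=2
Op 7: append 3 -> log_len=8
Op 8: F0 acks idx 8 -> match: F0=8 F1=1; commitIndex=8
Op 9: append 2 -> log_len=10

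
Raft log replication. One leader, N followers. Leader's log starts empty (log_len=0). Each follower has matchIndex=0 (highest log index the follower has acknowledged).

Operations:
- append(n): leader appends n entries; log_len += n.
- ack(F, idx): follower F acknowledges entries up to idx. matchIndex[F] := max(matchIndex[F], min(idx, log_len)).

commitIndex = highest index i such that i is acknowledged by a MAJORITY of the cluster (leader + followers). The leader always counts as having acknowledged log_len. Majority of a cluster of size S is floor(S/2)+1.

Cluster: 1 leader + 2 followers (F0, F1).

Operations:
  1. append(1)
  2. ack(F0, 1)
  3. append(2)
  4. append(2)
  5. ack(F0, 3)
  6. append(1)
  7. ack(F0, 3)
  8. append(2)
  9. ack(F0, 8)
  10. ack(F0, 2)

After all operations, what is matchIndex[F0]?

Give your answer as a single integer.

Answer: 8

Derivation:
Op 1: append 1 -> log_len=1
Op 2: F0 acks idx 1 -> match: F0=1 F1=0; commitIndex=1
Op 3: append 2 -> log_len=3
Op 4: append 2 -> log_len=5
Op 5: F0 acks idx 3 -> match: F0=3 F1=0; commitIndex=3
Op 6: append 1 -> log_len=6
Op 7: F0 acks idx 3 -> match: F0=3 F1=0; commitIndex=3
Op 8: append 2 -> log_len=8
Op 9: F0 acks idx 8 -> match: F0=8 F1=0; commitIndex=8
Op 10: F0 acks idx 2 -> match: F0=8 F1=0; commitIndex=8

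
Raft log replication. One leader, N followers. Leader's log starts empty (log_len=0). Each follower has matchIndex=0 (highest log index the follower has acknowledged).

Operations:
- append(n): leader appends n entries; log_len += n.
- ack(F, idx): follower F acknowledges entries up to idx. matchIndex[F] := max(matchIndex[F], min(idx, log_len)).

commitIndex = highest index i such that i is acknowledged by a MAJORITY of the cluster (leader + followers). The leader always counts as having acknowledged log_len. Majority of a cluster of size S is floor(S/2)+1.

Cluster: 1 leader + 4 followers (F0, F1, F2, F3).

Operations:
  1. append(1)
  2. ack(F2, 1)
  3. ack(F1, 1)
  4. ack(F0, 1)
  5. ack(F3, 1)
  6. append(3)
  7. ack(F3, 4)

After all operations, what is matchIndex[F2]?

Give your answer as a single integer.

Op 1: append 1 -> log_len=1
Op 2: F2 acks idx 1 -> match: F0=0 F1=0 F2=1 F3=0; commitIndex=0
Op 3: F1 acks idx 1 -> match: F0=0 F1=1 F2=1 F3=0; commitIndex=1
Op 4: F0 acks idx 1 -> match: F0=1 F1=1 F2=1 F3=0; commitIndex=1
Op 5: F3 acks idx 1 -> match: F0=1 F1=1 F2=1 F3=1; commitIndex=1
Op 6: append 3 -> log_len=4
Op 7: F3 acks idx 4 -> match: F0=1 F1=1 F2=1 F3=4; commitIndex=1

Answer: 1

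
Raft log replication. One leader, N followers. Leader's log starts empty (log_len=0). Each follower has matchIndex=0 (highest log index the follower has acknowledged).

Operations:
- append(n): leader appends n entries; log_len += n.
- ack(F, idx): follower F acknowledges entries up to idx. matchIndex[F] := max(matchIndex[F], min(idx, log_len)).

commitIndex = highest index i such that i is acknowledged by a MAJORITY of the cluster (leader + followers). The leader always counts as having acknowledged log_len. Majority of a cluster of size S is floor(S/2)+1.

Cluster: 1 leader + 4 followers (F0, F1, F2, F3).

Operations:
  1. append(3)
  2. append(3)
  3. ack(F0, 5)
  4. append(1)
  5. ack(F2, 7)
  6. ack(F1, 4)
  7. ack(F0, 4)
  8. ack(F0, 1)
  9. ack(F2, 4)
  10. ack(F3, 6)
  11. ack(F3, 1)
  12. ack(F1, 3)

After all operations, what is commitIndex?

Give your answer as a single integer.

Answer: 6

Derivation:
Op 1: append 3 -> log_len=3
Op 2: append 3 -> log_len=6
Op 3: F0 acks idx 5 -> match: F0=5 F1=0 F2=0 F3=0; commitIndex=0
Op 4: append 1 -> log_len=7
Op 5: F2 acks idx 7 -> match: F0=5 F1=0 F2=7 F3=0; commitIndex=5
Op 6: F1 acks idx 4 -> match: F0=5 F1=4 F2=7 F3=0; commitIndex=5
Op 7: F0 acks idx 4 -> match: F0=5 F1=4 F2=7 F3=0; commitIndex=5
Op 8: F0 acks idx 1 -> match: F0=5 F1=4 F2=7 F3=0; commitIndex=5
Op 9: F2 acks idx 4 -> match: F0=5 F1=4 F2=7 F3=0; commitIndex=5
Op 10: F3 acks idx 6 -> match: F0=5 F1=4 F2=7 F3=6; commitIndex=6
Op 11: F3 acks idx 1 -> match: F0=5 F1=4 F2=7 F3=6; commitIndex=6
Op 12: F1 acks idx 3 -> match: F0=5 F1=4 F2=7 F3=6; commitIndex=6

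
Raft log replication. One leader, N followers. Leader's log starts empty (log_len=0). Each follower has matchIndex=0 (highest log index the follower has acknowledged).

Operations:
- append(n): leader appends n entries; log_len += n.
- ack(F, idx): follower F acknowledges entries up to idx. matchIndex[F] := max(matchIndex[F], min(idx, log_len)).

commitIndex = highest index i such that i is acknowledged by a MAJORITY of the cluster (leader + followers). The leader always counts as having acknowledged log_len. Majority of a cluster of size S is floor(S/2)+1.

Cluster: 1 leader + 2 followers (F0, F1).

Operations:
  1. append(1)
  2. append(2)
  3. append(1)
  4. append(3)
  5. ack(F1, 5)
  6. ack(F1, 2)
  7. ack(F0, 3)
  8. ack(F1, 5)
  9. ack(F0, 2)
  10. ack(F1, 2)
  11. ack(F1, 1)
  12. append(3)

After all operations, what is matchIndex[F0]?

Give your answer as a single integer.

Op 1: append 1 -> log_len=1
Op 2: append 2 -> log_len=3
Op 3: append 1 -> log_len=4
Op 4: append 3 -> log_len=7
Op 5: F1 acks idx 5 -> match: F0=0 F1=5; commitIndex=5
Op 6: F1 acks idx 2 -> match: F0=0 F1=5; commitIndex=5
Op 7: F0 acks idx 3 -> match: F0=3 F1=5; commitIndex=5
Op 8: F1 acks idx 5 -> match: F0=3 F1=5; commitIndex=5
Op 9: F0 acks idx 2 -> match: F0=3 F1=5; commitIndex=5
Op 10: F1 acks idx 2 -> match: F0=3 F1=5; commitIndex=5
Op 11: F1 acks idx 1 -> match: F0=3 F1=5; commitIndex=5
Op 12: append 3 -> log_len=10

Answer: 3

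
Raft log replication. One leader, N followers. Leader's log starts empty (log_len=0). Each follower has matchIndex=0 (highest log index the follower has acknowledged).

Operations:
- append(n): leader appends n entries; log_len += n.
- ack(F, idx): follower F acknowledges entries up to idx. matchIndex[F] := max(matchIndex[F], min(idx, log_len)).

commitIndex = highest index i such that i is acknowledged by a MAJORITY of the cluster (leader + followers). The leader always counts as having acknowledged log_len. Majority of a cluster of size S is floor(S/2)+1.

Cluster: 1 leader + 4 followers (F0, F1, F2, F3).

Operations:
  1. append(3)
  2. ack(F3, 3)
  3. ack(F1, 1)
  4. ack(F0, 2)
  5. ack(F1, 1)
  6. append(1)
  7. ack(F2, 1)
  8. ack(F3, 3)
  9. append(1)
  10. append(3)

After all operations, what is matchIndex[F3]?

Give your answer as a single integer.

Op 1: append 3 -> log_len=3
Op 2: F3 acks idx 3 -> match: F0=0 F1=0 F2=0 F3=3; commitIndex=0
Op 3: F1 acks idx 1 -> match: F0=0 F1=1 F2=0 F3=3; commitIndex=1
Op 4: F0 acks idx 2 -> match: F0=2 F1=1 F2=0 F3=3; commitIndex=2
Op 5: F1 acks idx 1 -> match: F0=2 F1=1 F2=0 F3=3; commitIndex=2
Op 6: append 1 -> log_len=4
Op 7: F2 acks idx 1 -> match: F0=2 F1=1 F2=1 F3=3; commitIndex=2
Op 8: F3 acks idx 3 -> match: F0=2 F1=1 F2=1 F3=3; commitIndex=2
Op 9: append 1 -> log_len=5
Op 10: append 3 -> log_len=8

Answer: 3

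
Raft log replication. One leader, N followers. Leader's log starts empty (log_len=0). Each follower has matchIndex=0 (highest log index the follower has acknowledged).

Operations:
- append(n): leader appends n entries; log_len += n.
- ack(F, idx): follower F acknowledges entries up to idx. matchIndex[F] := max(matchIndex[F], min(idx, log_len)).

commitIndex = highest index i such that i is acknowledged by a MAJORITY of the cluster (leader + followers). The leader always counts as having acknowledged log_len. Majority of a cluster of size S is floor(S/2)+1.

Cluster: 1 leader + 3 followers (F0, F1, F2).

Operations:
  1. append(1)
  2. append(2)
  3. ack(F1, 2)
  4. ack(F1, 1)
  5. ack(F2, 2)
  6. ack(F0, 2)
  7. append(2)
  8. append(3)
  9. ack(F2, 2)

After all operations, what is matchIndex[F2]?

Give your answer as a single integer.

Op 1: append 1 -> log_len=1
Op 2: append 2 -> log_len=3
Op 3: F1 acks idx 2 -> match: F0=0 F1=2 F2=0; commitIndex=0
Op 4: F1 acks idx 1 -> match: F0=0 F1=2 F2=0; commitIndex=0
Op 5: F2 acks idx 2 -> match: F0=0 F1=2 F2=2; commitIndex=2
Op 6: F0 acks idx 2 -> match: F0=2 F1=2 F2=2; commitIndex=2
Op 7: append 2 -> log_len=5
Op 8: append 3 -> log_len=8
Op 9: F2 acks idx 2 -> match: F0=2 F1=2 F2=2; commitIndex=2

Answer: 2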